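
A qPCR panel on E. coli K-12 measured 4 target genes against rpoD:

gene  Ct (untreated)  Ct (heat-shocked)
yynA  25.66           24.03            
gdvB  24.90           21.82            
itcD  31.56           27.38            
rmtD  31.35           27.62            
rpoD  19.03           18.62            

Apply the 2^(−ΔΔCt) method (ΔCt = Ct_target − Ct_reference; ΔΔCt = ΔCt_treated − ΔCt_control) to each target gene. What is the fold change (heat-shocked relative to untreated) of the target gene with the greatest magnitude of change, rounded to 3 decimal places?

13.642

yynA: ΔΔCt = (24.03−18.62) − (25.66−19.03) = 5.41 − 6.63 = -1.22; fold change = 2^1.22 = 2.329
gdvB: ΔΔCt = (21.82−18.62) − (24.90−19.03) = 3.20 − 5.87 = -2.67; fold change = 2^2.67 = 6.364
itcD: ΔΔCt = (27.38−18.62) − (31.56−19.03) = 8.76 − 12.53 = -3.77; fold change = 2^3.77 = 13.642
rmtD: ΔΔCt = (27.62−18.62) − (31.35−19.03) = 9.00 − 12.32 = -3.32; fold change = 2^3.32 = 9.987
itcD has the largest |ΔΔCt| = 3.77.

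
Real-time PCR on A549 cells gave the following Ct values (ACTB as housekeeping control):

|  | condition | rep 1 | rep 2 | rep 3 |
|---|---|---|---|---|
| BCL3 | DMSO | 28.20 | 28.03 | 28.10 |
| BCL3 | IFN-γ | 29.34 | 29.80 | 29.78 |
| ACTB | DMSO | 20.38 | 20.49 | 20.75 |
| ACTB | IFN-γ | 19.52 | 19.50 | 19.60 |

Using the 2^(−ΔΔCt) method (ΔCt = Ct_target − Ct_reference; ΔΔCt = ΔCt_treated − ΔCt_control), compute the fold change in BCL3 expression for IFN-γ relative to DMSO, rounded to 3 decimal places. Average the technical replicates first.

Mean Ct: BCL3 DMSO 28.110; BCL3 IFN-γ 29.640; ACTB DMSO 20.540; ACTB IFN-γ 19.540
ΔCt(DMSO) = 28.110 − 20.540 = 7.570
ΔCt(IFN-γ) = 29.640 − 19.540 = 10.100
ΔΔCt = 10.100 − 7.570 = 2.530
Fold change = 2^(−2.530) = 0.1731

0.173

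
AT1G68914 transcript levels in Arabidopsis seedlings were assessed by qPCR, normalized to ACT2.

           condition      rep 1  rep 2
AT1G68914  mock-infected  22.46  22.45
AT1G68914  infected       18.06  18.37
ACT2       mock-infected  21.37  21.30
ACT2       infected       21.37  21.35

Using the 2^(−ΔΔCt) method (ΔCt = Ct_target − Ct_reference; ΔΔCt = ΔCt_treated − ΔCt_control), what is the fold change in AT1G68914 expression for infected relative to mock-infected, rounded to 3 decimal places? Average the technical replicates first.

19.226

Mean Ct: AT1G68914 mock-infected 22.455; AT1G68914 infected 18.215; ACT2 mock-infected 21.335; ACT2 infected 21.360
ΔCt(mock-infected) = 22.455 − 21.335 = 1.120
ΔCt(infected) = 18.215 − 21.360 = -3.145
ΔΔCt = -3.145 − 1.120 = -4.265
Fold change = 2^(−(-4.265)) = 2^4.265 = 19.2262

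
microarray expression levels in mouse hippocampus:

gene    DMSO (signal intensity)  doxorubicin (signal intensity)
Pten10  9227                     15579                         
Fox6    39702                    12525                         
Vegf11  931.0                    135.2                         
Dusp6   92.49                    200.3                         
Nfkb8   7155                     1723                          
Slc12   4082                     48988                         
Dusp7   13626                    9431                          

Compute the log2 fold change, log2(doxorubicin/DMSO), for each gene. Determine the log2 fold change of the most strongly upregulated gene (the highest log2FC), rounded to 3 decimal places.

3.585

log2(15579/9227) = 0.756  (Pten10)
log2(12525/39702) = -1.664  (Fox6)
log2(135.2/931.0) = -2.784  (Vegf11)
log2(200.3/92.49) = 1.115  (Dusp6)
log2(1723/7155) = -2.054  (Nfkb8)
log2(48988/4082) = 3.585  (Slc12)
log2(9431/13626) = -0.531  (Dusp7)
Slc12 is most strongly upregulated.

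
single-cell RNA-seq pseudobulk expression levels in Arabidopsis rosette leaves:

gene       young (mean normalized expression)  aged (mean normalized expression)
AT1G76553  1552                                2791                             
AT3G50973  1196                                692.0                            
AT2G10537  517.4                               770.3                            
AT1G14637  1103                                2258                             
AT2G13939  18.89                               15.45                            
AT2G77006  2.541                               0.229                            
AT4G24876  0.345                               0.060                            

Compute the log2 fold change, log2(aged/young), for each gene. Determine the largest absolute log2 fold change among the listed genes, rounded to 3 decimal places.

3.472

log2(2791/1552) = 0.847  (AT1G76553)
log2(692.0/1196) = -0.789  (AT3G50973)
log2(770.3/517.4) = 0.574  (AT2G10537)
log2(2258/1103) = 1.034  (AT1G14637)
log2(15.45/18.89) = -0.290  (AT2G13939)
log2(0.229/2.541) = -3.472  (AT2G77006)
log2(0.060/0.345) = -2.524  (AT4G24876)
The largest magnitude belongs to AT2G77006.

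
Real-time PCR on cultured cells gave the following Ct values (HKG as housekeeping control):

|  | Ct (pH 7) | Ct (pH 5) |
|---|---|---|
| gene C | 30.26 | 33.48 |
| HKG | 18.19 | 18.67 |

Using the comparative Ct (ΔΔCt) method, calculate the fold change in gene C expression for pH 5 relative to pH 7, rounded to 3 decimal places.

0.150

ΔCt(pH 7) = 30.260 − 18.190 = 12.070
ΔCt(pH 5) = 33.480 − 18.670 = 14.810
ΔΔCt = 14.810 − 12.070 = 2.740
Fold change = 2^(−2.740) = 0.1497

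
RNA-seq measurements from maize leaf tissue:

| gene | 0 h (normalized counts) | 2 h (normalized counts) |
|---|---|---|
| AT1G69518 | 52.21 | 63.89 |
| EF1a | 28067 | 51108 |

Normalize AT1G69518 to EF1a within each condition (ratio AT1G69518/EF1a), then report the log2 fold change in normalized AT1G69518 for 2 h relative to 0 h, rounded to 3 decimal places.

-0.573

AT1G69518/EF1a (0 h) = 52.21 / 28067 = 0.0018602
AT1G69518/EF1a (2 h) = 63.89 / 51108 = 0.0012501
Fold change = 0.0012501 / 0.0018602 = 0.6720
log2(0.6720) = -0.5734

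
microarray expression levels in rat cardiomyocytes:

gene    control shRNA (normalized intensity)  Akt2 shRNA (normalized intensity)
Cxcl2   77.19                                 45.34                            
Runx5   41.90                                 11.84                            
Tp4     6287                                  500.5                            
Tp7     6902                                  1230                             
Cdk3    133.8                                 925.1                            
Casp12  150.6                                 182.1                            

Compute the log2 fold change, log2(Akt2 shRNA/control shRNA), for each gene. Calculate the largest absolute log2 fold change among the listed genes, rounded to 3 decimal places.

log2(45.34/77.19) = -0.768  (Cxcl2)
log2(11.84/41.90) = -1.823  (Runx5)
log2(500.5/6287) = -3.651  (Tp4)
log2(1230/6902) = -2.488  (Tp7)
log2(925.1/133.8) = 2.790  (Cdk3)
log2(182.1/150.6) = 0.274  (Casp12)
The largest magnitude belongs to Tp4.

3.651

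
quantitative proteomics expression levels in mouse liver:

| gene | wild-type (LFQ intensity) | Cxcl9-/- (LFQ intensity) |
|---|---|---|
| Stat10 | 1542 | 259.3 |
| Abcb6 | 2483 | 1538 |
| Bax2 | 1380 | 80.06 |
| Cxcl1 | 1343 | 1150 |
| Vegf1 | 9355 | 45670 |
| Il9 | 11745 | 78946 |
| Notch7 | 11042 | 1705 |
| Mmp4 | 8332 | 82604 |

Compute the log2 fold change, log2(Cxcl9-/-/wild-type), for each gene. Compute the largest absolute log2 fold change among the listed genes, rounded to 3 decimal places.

log2(259.3/1542) = -2.572  (Stat10)
log2(1538/2483) = -0.691  (Abcb6)
log2(80.06/1380) = -4.107  (Bax2)
log2(1150/1343) = -0.224  (Cxcl1)
log2(45670/9355) = 2.287  (Vegf1)
log2(78946/11745) = 2.749  (Il9)
log2(1705/11042) = -2.695  (Notch7)
log2(82604/8332) = 3.309  (Mmp4)
The largest magnitude belongs to Bax2.

4.107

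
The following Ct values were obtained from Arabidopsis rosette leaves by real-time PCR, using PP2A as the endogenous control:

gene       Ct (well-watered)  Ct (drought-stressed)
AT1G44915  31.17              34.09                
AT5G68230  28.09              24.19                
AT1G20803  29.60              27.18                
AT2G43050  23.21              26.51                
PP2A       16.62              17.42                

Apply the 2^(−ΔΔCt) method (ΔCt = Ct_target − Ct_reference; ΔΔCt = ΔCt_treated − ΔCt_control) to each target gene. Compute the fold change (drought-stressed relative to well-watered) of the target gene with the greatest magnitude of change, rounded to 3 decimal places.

AT1G44915: ΔΔCt = (34.09−17.42) − (31.17−16.62) = 16.67 − 14.55 = 2.12; fold change = 2^-2.12 = 0.230
AT5G68230: ΔΔCt = (24.19−17.42) − (28.09−16.62) = 6.77 − 11.47 = -4.70; fold change = 2^4.70 = 25.992
AT1G20803: ΔΔCt = (27.18−17.42) − (29.60−16.62) = 9.76 − 12.98 = -3.22; fold change = 2^3.22 = 9.318
AT2G43050: ΔΔCt = (26.51−17.42) − (23.21−16.62) = 9.09 − 6.59 = 2.50; fold change = 2^-2.50 = 0.177
AT5G68230 has the largest |ΔΔCt| = 4.70.

25.992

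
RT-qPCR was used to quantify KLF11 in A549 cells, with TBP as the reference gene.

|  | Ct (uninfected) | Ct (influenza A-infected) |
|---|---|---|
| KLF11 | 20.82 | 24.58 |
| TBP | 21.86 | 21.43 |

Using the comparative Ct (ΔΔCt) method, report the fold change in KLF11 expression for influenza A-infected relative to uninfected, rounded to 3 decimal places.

ΔCt(uninfected) = 20.820 − 21.860 = -1.040
ΔCt(influenza A-infected) = 24.580 − 21.430 = 3.150
ΔΔCt = 3.150 − (-1.040) = 4.190
Fold change = 2^(−4.190) = 0.0548

0.055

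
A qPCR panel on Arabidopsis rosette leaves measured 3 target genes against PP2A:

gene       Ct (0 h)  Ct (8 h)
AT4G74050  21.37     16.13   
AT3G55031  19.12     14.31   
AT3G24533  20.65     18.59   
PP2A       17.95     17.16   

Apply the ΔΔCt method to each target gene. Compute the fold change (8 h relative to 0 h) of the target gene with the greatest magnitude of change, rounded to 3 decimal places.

AT4G74050: ΔΔCt = (16.13−17.16) − (21.37−17.95) = -1.03 − 3.42 = -4.45; fold change = 2^4.45 = 21.857
AT3G55031: ΔΔCt = (14.31−17.16) − (19.12−17.95) = -2.85 − 1.17 = -4.02; fold change = 2^4.02 = 16.223
AT3G24533: ΔΔCt = (18.59−17.16) − (20.65−17.95) = 1.43 − 2.70 = -1.27; fold change = 2^1.27 = 2.412
AT4G74050 has the largest |ΔΔCt| = 4.45.

21.857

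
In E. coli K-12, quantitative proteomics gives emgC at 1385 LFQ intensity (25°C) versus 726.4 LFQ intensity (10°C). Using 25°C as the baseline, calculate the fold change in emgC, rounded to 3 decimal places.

Fold change = 726.4 / 1385 = 0.5245
emgC is downregulated.

0.524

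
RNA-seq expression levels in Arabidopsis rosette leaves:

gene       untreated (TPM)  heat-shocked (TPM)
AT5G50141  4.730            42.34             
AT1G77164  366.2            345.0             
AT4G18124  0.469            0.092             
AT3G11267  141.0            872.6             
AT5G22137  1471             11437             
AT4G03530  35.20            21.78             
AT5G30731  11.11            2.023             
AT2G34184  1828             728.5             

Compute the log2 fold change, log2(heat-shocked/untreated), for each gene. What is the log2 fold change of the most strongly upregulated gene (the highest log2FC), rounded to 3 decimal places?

log2(42.34/4.730) = 3.162  (AT5G50141)
log2(345.0/366.2) = -0.086  (AT1G77164)
log2(0.092/0.469) = -2.350  (AT4G18124)
log2(872.6/141.0) = 2.630  (AT3G11267)
log2(11437/1471) = 2.959  (AT5G22137)
log2(21.78/35.20) = -0.693  (AT4G03530)
log2(2.023/11.11) = -2.457  (AT5G30731)
log2(728.5/1828) = -1.327  (AT2G34184)
AT5G50141 is most strongly upregulated.

3.162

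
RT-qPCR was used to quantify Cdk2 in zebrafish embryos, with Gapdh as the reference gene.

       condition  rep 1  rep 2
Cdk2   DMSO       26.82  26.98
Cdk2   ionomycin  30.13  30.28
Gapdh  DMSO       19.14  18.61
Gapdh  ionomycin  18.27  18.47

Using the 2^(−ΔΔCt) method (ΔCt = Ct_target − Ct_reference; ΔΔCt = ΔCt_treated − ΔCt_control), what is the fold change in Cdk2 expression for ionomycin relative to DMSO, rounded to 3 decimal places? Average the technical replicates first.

0.071

Mean Ct: Cdk2 DMSO 26.900; Cdk2 ionomycin 30.205; Gapdh DMSO 18.875; Gapdh ionomycin 18.370
ΔCt(DMSO) = 26.900 − 18.875 = 8.025
ΔCt(ionomycin) = 30.205 − 18.370 = 11.835
ΔΔCt = 11.835 − 8.025 = 3.810
Fold change = 2^(−3.810) = 0.0713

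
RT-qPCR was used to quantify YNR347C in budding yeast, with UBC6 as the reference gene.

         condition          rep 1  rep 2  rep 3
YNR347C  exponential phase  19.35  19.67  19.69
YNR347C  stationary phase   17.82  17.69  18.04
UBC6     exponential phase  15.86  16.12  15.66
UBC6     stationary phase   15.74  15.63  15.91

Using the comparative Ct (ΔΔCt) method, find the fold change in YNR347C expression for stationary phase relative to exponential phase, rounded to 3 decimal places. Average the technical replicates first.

Mean Ct: YNR347C exponential phase 19.570; YNR347C stationary phase 17.850; UBC6 exponential phase 15.880; UBC6 stationary phase 15.760
ΔCt(exponential phase) = 19.570 − 15.880 = 3.690
ΔCt(stationary phase) = 17.850 − 15.760 = 2.090
ΔΔCt = 2.090 − 3.690 = -1.600
Fold change = 2^(−(-1.600)) = 2^1.600 = 3.0314

3.031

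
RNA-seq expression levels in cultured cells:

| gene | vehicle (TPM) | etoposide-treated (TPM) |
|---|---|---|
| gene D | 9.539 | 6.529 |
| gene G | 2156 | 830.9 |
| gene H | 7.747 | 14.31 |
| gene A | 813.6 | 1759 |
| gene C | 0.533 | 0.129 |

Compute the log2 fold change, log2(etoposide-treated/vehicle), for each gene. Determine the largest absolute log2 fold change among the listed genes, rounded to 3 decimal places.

2.047

log2(6.529/9.539) = -0.547  (gene D)
log2(830.9/2156) = -1.376  (gene G)
log2(14.31/7.747) = 0.885  (gene H)
log2(1759/813.6) = 1.112  (gene A)
log2(0.129/0.533) = -2.047  (gene C)
The largest magnitude belongs to gene C.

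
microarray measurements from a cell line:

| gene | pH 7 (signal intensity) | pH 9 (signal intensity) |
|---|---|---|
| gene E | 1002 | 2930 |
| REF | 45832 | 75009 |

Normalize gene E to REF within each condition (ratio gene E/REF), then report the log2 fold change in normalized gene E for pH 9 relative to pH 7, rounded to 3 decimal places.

0.837

gene E/REF (pH 7) = 1002 / 45832 = 0.021862
gene E/REF (pH 9) = 2930 / 75009 = 0.039062
Fold change = 0.039062 / 0.021862 = 1.7867
log2(1.7867) = 0.8373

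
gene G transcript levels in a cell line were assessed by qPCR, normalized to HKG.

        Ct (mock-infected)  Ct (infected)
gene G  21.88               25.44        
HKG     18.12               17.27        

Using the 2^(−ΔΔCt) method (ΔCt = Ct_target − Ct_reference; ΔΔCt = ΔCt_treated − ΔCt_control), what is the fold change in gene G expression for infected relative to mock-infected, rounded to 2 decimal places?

0.05

ΔCt(mock-infected) = 21.880 − 18.120 = 3.760
ΔCt(infected) = 25.440 − 17.270 = 8.170
ΔΔCt = 8.170 − 3.760 = 4.410
Fold change = 2^(−4.410) = 0.047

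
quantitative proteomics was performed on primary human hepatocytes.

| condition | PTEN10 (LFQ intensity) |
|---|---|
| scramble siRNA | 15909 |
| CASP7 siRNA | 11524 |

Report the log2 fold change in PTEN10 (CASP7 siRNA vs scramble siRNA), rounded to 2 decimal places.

Fold change = 11524 / 15909 = 0.7244
log2(0.7244) = -0.465

-0.47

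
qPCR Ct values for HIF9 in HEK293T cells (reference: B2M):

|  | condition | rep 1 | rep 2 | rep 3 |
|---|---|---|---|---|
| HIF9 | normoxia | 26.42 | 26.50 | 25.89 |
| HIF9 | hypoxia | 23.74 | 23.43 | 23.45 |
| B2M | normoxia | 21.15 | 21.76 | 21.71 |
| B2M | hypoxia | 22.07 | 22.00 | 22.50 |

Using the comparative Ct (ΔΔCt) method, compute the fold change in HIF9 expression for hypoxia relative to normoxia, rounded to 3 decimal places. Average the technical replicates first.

10.411

Mean Ct: HIF9 normoxia 26.270; HIF9 hypoxia 23.540; B2M normoxia 21.540; B2M hypoxia 22.190
ΔCt(normoxia) = 26.270 − 21.540 = 4.730
ΔCt(hypoxia) = 23.540 − 22.190 = 1.350
ΔΔCt = 1.350 − 4.730 = -3.380
Fold change = 2^(−(-3.380)) = 2^3.380 = 10.4107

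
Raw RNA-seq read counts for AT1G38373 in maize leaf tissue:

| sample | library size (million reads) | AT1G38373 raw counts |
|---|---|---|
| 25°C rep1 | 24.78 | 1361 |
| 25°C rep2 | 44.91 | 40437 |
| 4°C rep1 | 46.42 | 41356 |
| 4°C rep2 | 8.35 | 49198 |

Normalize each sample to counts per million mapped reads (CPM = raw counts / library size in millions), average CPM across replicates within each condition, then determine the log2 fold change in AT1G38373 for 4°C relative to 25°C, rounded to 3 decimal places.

2.828

CPM(25°C rep1) = 1361 / 24.78 = 54.9233
CPM(25°C rep2) = 40437 / 44.91 = 900.4008
CPM(4°C rep1) = 41356 / 46.42 = 890.9091
CPM(4°C rep2) = 49198 / 8.35 = 5891.9760
mean CPM(25°C) = 477.6621; mean CPM(4°C) = 3391.4426
Fold change = 3391.4426 / 477.6621 = 7.10009
log2(7.10009) = 2.8278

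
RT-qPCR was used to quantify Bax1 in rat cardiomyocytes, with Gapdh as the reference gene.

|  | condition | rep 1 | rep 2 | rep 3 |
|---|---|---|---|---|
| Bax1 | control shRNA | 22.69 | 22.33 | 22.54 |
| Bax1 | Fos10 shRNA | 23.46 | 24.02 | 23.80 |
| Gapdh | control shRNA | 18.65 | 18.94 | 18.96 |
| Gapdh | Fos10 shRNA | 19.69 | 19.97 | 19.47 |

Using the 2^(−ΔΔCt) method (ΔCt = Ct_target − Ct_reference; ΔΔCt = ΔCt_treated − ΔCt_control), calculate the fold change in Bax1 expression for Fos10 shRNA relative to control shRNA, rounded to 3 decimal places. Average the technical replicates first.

Mean Ct: Bax1 control shRNA 22.520; Bax1 Fos10 shRNA 23.760; Gapdh control shRNA 18.850; Gapdh Fos10 shRNA 19.710
ΔCt(control shRNA) = 22.520 − 18.850 = 3.670
ΔCt(Fos10 shRNA) = 23.760 − 19.710 = 4.050
ΔΔCt = 4.050 − 3.670 = 0.380
Fold change = 2^(−0.380) = 0.7684

0.768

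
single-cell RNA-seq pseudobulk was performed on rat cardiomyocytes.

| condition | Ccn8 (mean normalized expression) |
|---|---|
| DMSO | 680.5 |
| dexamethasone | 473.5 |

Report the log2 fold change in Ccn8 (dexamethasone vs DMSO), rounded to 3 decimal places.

-0.523

Fold change = 473.5 / 680.5 = 0.6958
log2(0.6958) = -0.5232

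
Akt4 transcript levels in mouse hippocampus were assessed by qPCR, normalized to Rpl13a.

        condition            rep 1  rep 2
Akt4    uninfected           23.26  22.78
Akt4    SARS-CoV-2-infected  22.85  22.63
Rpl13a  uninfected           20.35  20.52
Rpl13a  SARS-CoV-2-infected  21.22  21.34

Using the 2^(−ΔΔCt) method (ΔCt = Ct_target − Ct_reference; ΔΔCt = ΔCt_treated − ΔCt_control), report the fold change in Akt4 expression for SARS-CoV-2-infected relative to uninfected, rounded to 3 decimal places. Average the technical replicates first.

2.181

Mean Ct: Akt4 uninfected 23.020; Akt4 SARS-CoV-2-infected 22.740; Rpl13a uninfected 20.435; Rpl13a SARS-CoV-2-infected 21.280
ΔCt(uninfected) = 23.020 − 20.435 = 2.585
ΔCt(SARS-CoV-2-infected) = 22.740 − 21.280 = 1.460
ΔΔCt = 1.460 − 2.585 = -1.125
Fold change = 2^(−(-1.125)) = 2^1.125 = 2.1810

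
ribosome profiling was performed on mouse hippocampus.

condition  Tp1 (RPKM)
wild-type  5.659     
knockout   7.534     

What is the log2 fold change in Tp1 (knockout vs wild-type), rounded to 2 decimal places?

Fold change = 7.534 / 5.659 = 1.3313
log2(1.3313) = 0.413

0.41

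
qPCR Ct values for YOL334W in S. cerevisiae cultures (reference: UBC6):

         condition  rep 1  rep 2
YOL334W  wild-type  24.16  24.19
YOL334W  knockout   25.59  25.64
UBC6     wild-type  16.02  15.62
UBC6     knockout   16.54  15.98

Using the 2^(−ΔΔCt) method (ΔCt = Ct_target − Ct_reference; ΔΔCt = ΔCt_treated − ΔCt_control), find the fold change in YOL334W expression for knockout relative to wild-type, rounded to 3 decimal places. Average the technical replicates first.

Mean Ct: YOL334W wild-type 24.175; YOL334W knockout 25.615; UBC6 wild-type 15.820; UBC6 knockout 16.260
ΔCt(wild-type) = 24.175 − 15.820 = 8.355
ΔCt(knockout) = 25.615 − 16.260 = 9.355
ΔΔCt = 9.355 − 8.355 = 1.000
Fold change = 2^(−1.000) = 0.5000

0.500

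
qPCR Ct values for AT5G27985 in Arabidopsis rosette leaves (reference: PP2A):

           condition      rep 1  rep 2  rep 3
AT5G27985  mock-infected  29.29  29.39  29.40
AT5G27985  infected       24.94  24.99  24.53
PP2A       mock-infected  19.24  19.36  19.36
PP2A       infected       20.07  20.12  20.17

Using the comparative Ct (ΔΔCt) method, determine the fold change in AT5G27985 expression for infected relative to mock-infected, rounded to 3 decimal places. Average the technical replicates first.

40.504

Mean Ct: AT5G27985 mock-infected 29.360; AT5G27985 infected 24.820; PP2A mock-infected 19.320; PP2A infected 20.120
ΔCt(mock-infected) = 29.360 − 19.320 = 10.040
ΔCt(infected) = 24.820 − 20.120 = 4.700
ΔΔCt = 4.700 − 10.040 = -5.340
Fold change = 2^(−(-5.340)) = 2^5.340 = 40.5042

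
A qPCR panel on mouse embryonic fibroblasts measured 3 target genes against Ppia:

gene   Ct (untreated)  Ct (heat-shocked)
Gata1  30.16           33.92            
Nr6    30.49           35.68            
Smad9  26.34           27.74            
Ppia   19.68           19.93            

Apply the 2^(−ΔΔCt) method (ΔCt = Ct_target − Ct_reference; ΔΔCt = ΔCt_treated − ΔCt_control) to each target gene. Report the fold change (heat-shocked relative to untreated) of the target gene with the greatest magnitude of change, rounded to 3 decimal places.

Gata1: ΔΔCt = (33.92−19.93) − (30.16−19.68) = 13.99 − 10.48 = 3.51; fold change = 2^-3.51 = 0.088
Nr6: ΔΔCt = (35.68−19.93) − (30.49−19.68) = 15.75 − 10.81 = 4.94; fold change = 2^-4.94 = 0.033
Smad9: ΔΔCt = (27.74−19.93) − (26.34−19.68) = 7.81 − 6.66 = 1.15; fold change = 2^-1.15 = 0.451
Nr6 has the largest |ΔΔCt| = 4.94.

0.033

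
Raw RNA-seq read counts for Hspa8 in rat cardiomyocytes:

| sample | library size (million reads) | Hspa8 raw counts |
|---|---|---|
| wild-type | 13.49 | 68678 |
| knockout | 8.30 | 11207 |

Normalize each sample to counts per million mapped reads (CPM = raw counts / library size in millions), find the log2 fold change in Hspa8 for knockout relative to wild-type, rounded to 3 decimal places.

-1.915

CPM(wild-type) = 68678 / 13.49 = 5091.0304
CPM(knockout) = 11207 / 8.30 = 1350.2410
Fold change = 1350.2410 / 5091.0304 = 0.26522
log2(0.26522) = -1.9147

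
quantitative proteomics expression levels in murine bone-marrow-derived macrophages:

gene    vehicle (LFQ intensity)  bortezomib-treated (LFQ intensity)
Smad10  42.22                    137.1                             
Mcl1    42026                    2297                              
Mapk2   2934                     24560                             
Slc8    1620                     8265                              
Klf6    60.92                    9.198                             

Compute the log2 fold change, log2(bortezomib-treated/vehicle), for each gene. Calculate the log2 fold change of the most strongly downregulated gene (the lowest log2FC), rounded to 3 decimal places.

-4.193

log2(137.1/42.22) = 1.699  (Smad10)
log2(2297/42026) = -4.193  (Mcl1)
log2(24560/2934) = 3.065  (Mapk2)
log2(8265/1620) = 2.351  (Slc8)
log2(9.198/60.92) = -2.728  (Klf6)
Mcl1 is most strongly downregulated.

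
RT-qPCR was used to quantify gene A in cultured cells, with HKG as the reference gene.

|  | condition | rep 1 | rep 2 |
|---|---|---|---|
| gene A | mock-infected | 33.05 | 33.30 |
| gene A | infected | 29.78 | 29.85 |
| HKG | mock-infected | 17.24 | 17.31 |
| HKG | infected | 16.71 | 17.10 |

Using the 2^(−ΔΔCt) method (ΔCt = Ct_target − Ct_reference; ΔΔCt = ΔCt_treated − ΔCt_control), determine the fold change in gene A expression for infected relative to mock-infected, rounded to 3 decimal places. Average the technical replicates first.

Mean Ct: gene A mock-infected 33.175; gene A infected 29.815; HKG mock-infected 17.275; HKG infected 16.905
ΔCt(mock-infected) = 33.175 − 17.275 = 15.900
ΔCt(infected) = 29.815 − 16.905 = 12.910
ΔΔCt = 12.910 − 15.900 = -2.990
Fold change = 2^(−(-2.990)) = 2^2.990 = 7.9447

7.945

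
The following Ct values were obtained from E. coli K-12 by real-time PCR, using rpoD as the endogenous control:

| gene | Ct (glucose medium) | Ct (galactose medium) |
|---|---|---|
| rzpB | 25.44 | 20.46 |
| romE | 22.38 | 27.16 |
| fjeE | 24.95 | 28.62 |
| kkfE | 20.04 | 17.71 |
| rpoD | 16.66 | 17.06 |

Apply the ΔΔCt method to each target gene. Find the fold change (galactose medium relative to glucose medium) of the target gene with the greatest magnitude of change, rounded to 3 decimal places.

rzpB: ΔΔCt = (20.46−17.06) − (25.44−16.66) = 3.40 − 8.78 = -5.38; fold change = 2^5.38 = 41.643
romE: ΔΔCt = (27.16−17.06) − (22.38−16.66) = 10.10 − 5.72 = 4.38; fold change = 2^-4.38 = 0.048
fjeE: ΔΔCt = (28.62−17.06) − (24.95−16.66) = 11.56 − 8.29 = 3.27; fold change = 2^-3.27 = 0.104
kkfE: ΔΔCt = (17.71−17.06) − (20.04−16.66) = 0.65 − 3.38 = -2.73; fold change = 2^2.73 = 6.635
rzpB has the largest |ΔΔCt| = 5.38.

41.643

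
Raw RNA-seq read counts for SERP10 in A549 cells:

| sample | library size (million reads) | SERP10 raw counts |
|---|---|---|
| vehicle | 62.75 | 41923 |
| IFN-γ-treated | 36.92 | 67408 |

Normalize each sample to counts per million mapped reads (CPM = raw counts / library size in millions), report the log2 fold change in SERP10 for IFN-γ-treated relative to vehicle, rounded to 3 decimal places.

1.450

CPM(vehicle) = 41923 / 62.75 = 668.0956
CPM(IFN-γ-treated) = 67408 / 36.92 = 1825.7855
Fold change = 1825.7855 / 668.0956 = 2.73282
log2(2.73282) = 1.4504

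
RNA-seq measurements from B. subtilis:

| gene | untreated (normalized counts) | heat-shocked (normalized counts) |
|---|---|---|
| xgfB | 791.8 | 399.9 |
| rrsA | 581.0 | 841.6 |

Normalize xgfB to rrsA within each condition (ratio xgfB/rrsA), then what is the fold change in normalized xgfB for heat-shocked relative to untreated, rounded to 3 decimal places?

0.349

xgfB/rrsA (untreated) = 791.8 / 581.0 = 1.3628
xgfB/rrsA (heat-shocked) = 399.9 / 841.6 = 0.47517
Fold change = 0.47517 / 1.3628 = 0.3487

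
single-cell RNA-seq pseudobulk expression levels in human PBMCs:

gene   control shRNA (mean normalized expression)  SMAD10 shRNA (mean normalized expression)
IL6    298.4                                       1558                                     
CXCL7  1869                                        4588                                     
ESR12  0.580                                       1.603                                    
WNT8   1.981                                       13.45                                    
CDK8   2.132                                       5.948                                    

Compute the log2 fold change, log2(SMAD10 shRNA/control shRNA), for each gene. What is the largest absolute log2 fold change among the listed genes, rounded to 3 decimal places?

log2(1558/298.4) = 2.384  (IL6)
log2(4588/1869) = 1.296  (CXCL7)
log2(1.603/0.580) = 1.467  (ESR12)
log2(13.45/1.981) = 2.763  (WNT8)
log2(5.948/2.132) = 1.480  (CDK8)
The largest magnitude belongs to WNT8.

2.763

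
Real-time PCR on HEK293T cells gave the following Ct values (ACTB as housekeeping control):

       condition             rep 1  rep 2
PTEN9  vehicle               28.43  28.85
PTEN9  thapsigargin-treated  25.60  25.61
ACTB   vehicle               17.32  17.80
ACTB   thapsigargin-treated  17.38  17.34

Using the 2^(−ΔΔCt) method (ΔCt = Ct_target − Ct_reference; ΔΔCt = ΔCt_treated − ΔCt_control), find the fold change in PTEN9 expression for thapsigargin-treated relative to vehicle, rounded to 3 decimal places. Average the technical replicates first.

Mean Ct: PTEN9 vehicle 28.640; PTEN9 thapsigargin-treated 25.605; ACTB vehicle 17.560; ACTB thapsigargin-treated 17.360
ΔCt(vehicle) = 28.640 − 17.560 = 11.080
ΔCt(thapsigargin-treated) = 25.605 − 17.360 = 8.245
ΔΔCt = 8.245 − 11.080 = -2.835
Fold change = 2^(−(-2.835)) = 2^2.835 = 7.1354

7.135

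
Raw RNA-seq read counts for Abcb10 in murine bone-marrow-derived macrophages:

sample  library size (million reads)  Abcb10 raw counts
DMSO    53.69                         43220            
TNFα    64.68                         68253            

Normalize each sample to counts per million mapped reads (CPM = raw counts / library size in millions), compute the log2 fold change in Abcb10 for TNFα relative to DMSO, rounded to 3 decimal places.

CPM(DMSO) = 43220 / 53.69 = 804.9916
CPM(TNFα) = 68253 / 64.68 = 1055.2412
Fold change = 1055.2412 / 804.9916 = 1.31087
log2(1.31087) = 0.3905

0.391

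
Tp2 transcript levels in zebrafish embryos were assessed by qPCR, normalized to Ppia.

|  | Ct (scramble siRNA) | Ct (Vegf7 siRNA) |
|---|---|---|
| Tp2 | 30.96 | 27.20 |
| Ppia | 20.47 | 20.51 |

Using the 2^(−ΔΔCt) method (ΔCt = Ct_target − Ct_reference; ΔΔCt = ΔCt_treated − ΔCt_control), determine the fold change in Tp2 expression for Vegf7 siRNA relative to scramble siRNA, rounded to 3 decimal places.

13.929

ΔCt(scramble siRNA) = 30.960 − 20.470 = 10.490
ΔCt(Vegf7 siRNA) = 27.200 − 20.510 = 6.690
ΔΔCt = 6.690 − 10.490 = -3.800
Fold change = 2^(−(-3.800)) = 2^3.800 = 13.9288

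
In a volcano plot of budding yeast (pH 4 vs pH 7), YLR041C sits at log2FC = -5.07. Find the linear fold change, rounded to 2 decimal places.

Fold change = 2^(-5.07) = 0.030

0.03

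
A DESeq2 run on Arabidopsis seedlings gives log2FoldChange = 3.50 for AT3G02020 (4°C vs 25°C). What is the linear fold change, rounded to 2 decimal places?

Fold change = 2^(3.50) = 11.314

11.31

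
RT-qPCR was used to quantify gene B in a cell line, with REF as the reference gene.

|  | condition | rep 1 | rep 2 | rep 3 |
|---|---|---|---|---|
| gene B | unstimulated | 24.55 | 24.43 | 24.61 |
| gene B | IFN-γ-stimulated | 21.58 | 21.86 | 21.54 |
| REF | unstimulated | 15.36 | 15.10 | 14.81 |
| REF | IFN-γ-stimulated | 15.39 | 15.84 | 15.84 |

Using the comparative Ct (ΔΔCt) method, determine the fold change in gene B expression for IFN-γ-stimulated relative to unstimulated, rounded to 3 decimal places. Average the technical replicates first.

11.081

Mean Ct: gene B unstimulated 24.530; gene B IFN-γ-stimulated 21.660; REF unstimulated 15.090; REF IFN-γ-stimulated 15.690
ΔCt(unstimulated) = 24.530 − 15.090 = 9.440
ΔCt(IFN-γ-stimulated) = 21.660 − 15.690 = 5.970
ΔΔCt = 5.970 − 9.440 = -3.470
Fold change = 2^(−(-3.470)) = 2^3.470 = 11.0809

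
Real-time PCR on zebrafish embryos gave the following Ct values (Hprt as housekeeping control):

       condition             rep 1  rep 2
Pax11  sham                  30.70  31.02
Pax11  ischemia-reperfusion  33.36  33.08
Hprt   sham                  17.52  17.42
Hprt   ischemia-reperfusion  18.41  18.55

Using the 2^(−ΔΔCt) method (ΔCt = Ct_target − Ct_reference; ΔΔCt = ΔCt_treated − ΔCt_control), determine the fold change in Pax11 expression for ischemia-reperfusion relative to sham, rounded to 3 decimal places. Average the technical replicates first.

0.392

Mean Ct: Pax11 sham 30.860; Pax11 ischemia-reperfusion 33.220; Hprt sham 17.470; Hprt ischemia-reperfusion 18.480
ΔCt(sham) = 30.860 − 17.470 = 13.390
ΔCt(ischemia-reperfusion) = 33.220 − 18.480 = 14.740
ΔΔCt = 14.740 − 13.390 = 1.350
Fold change = 2^(−1.350) = 0.3923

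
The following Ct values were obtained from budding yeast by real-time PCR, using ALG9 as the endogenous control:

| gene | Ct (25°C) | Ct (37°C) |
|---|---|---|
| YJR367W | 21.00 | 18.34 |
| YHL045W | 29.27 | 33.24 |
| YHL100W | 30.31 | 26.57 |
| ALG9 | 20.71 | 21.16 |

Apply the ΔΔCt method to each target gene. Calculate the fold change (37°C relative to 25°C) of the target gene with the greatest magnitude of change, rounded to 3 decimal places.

18.252

YJR367W: ΔΔCt = (18.34−21.16) − (21.00−20.71) = -2.82 − 0.29 = -3.11; fold change = 2^3.11 = 8.634
YHL045W: ΔΔCt = (33.24−21.16) − (29.27−20.71) = 12.08 − 8.56 = 3.52; fold change = 2^-3.52 = 0.087
YHL100W: ΔΔCt = (26.57−21.16) − (30.31−20.71) = 5.41 − 9.60 = -4.19; fold change = 2^4.19 = 18.252
YHL100W has the largest |ΔΔCt| = 4.19.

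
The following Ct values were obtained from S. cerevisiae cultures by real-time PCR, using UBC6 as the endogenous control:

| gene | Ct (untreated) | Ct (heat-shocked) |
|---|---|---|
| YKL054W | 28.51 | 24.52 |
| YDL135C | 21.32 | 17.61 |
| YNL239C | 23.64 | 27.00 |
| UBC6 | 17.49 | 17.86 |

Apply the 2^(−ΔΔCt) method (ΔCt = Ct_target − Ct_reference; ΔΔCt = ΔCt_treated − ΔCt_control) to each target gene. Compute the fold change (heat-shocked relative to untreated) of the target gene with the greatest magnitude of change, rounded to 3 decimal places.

YKL054W: ΔΔCt = (24.52−17.86) − (28.51−17.49) = 6.66 − 11.02 = -4.36; fold change = 2^4.36 = 20.535
YDL135C: ΔΔCt = (17.61−17.86) − (21.32−17.49) = -0.25 − 3.83 = -4.08; fold change = 2^4.08 = 16.912
YNL239C: ΔΔCt = (27.00−17.86) − (23.64−17.49) = 9.14 − 6.15 = 2.99; fold change = 2^-2.99 = 0.126
YKL054W has the largest |ΔΔCt| = 4.36.

20.535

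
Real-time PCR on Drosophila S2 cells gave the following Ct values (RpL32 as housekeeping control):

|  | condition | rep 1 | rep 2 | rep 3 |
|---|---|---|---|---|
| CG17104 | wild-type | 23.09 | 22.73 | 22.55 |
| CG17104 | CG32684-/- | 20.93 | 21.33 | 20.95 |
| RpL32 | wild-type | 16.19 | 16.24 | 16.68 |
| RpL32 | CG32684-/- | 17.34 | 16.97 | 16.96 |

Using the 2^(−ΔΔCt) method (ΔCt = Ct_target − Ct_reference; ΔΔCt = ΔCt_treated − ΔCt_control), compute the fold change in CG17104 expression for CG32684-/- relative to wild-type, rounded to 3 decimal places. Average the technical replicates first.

5.426

Mean Ct: CG17104 wild-type 22.790; CG17104 CG32684-/- 21.070; RpL32 wild-type 16.370; RpL32 CG32684-/- 17.090
ΔCt(wild-type) = 22.790 − 16.370 = 6.420
ΔCt(CG32684-/-) = 21.070 − 17.090 = 3.980
ΔΔCt = 3.980 − 6.420 = -2.440
Fold change = 2^(−(-2.440)) = 2^2.440 = 5.4264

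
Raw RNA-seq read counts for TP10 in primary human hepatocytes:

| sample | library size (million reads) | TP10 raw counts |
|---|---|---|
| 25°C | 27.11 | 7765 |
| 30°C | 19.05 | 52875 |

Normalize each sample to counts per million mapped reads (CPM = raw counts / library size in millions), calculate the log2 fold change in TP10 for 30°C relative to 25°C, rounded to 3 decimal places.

CPM(25°C) = 7765 / 27.11 = 286.4257
CPM(30°C) = 52875 / 19.05 = 2775.5906
Fold change = 2775.5906 / 286.4257 = 9.69044
log2(9.69044) = 3.2766

3.277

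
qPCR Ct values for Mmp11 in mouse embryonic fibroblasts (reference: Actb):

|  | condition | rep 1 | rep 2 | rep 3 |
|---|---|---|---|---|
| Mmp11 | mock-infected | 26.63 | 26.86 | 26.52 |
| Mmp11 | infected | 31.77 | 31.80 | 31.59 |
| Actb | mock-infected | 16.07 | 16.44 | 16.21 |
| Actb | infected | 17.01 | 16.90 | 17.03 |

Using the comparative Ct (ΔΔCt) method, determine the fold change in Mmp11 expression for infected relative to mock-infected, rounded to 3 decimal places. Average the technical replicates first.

Mean Ct: Mmp11 mock-infected 26.670; Mmp11 infected 31.720; Actb mock-infected 16.240; Actb infected 16.980
ΔCt(mock-infected) = 26.670 − 16.240 = 10.430
ΔCt(infected) = 31.720 − 16.980 = 14.740
ΔΔCt = 14.740 − 10.430 = 4.310
Fold change = 2^(−4.310) = 0.0504

0.050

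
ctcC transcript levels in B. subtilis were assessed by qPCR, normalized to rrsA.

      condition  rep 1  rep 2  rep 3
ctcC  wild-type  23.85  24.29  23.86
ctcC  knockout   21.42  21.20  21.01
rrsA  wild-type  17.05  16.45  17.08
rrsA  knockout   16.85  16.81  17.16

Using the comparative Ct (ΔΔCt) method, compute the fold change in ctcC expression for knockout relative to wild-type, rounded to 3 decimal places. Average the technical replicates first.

7.311

Mean Ct: ctcC wild-type 24.000; ctcC knockout 21.210; rrsA wild-type 16.860; rrsA knockout 16.940
ΔCt(wild-type) = 24.000 − 16.860 = 7.140
ΔCt(knockout) = 21.210 − 16.940 = 4.270
ΔΔCt = 4.270 − 7.140 = -2.870
Fold change = 2^(−(-2.870)) = 2^2.870 = 7.3107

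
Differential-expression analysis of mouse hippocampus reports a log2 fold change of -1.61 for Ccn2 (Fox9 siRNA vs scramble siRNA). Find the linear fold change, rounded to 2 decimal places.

Fold change = 2^(-1.61) = 0.328

0.33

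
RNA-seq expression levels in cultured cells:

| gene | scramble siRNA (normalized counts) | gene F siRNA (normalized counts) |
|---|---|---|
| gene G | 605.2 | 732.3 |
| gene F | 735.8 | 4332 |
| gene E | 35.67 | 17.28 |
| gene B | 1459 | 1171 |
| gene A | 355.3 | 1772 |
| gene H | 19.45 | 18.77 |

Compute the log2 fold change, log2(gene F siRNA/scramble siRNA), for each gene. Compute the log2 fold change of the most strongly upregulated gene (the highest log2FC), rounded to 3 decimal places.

2.558

log2(732.3/605.2) = 0.275  (gene G)
log2(4332/735.8) = 2.558  (gene F)
log2(17.28/35.67) = -1.046  (gene E)
log2(1171/1459) = -0.317  (gene B)
log2(1772/355.3) = 2.318  (gene A)
log2(18.77/19.45) = -0.051  (gene H)
gene F is most strongly upregulated.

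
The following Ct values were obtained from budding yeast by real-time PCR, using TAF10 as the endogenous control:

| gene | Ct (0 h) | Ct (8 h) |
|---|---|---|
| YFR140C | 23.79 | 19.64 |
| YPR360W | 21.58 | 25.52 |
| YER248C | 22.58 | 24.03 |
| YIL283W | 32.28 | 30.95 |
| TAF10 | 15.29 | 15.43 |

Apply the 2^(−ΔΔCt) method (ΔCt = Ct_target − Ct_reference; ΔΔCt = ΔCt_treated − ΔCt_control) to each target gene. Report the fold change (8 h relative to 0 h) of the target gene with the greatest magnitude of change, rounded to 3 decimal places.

19.562

YFR140C: ΔΔCt = (19.64−15.43) − (23.79−15.29) = 4.21 − 8.50 = -4.29; fold change = 2^4.29 = 19.562
YPR360W: ΔΔCt = (25.52−15.43) − (21.58−15.29) = 10.09 − 6.29 = 3.80; fold change = 2^-3.80 = 0.072
YER248C: ΔΔCt = (24.03−15.43) − (22.58−15.29) = 8.60 − 7.29 = 1.31; fold change = 2^-1.31 = 0.403
YIL283W: ΔΔCt = (30.95−15.43) − (32.28−15.29) = 15.52 − 16.99 = -1.47; fold change = 2^1.47 = 2.770
YFR140C has the largest |ΔΔCt| = 4.29.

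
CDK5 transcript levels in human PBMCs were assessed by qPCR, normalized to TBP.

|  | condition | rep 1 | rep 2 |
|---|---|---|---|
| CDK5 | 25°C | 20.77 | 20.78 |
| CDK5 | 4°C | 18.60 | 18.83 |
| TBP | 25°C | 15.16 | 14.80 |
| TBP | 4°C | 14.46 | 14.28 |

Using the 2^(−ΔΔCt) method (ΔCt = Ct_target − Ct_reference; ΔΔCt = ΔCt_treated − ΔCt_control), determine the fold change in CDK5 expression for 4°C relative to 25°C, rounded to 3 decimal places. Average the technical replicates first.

Mean Ct: CDK5 25°C 20.775; CDK5 4°C 18.715; TBP 25°C 14.980; TBP 4°C 14.370
ΔCt(25°C) = 20.775 − 14.980 = 5.795
ΔCt(4°C) = 18.715 − 14.370 = 4.345
ΔΔCt = 4.345 − 5.795 = -1.450
Fold change = 2^(−(-1.450)) = 2^1.450 = 2.7321

2.732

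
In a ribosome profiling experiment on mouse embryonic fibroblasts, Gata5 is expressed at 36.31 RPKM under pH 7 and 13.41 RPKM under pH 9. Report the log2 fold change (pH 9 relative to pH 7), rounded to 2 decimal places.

-1.44

Fold change = 13.41 / 36.31 = 0.3693
log2(0.3693) = -1.437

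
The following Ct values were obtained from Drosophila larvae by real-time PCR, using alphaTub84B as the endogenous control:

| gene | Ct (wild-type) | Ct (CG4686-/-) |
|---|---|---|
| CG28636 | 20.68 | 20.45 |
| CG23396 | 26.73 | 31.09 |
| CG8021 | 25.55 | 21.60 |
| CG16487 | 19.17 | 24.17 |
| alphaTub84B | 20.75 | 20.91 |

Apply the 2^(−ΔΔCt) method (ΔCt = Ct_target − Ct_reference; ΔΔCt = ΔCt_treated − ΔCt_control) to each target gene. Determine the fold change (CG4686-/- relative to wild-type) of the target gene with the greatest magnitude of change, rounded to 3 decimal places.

0.035

CG28636: ΔΔCt = (20.45−20.91) − (20.68−20.75) = -0.46 − (-0.07) = -0.39; fold change = 2^0.39 = 1.310
CG23396: ΔΔCt = (31.09−20.91) − (26.73−20.75) = 10.18 − 5.98 = 4.20; fold change = 2^-4.20 = 0.054
CG8021: ΔΔCt = (21.60−20.91) − (25.55−20.75) = 0.69 − 4.80 = -4.11; fold change = 2^4.11 = 17.268
CG16487: ΔΔCt = (24.17−20.91) − (19.17−20.75) = 3.26 − (-1.58) = 4.84; fold change = 2^-4.84 = 0.035
CG16487 has the largest |ΔΔCt| = 4.84.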